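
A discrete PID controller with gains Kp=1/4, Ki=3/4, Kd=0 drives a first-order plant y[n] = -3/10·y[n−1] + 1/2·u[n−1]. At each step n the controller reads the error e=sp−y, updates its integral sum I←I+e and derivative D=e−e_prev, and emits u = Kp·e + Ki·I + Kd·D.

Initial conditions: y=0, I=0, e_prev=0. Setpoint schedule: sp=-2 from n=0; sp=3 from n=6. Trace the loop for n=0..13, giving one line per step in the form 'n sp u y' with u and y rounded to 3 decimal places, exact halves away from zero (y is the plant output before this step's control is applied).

(exact arithmetic carried between steps; '≈' marks a value shown rounded to 6 d.p. or computed from one; I and e_prev carry over from the previous line; the table rounds u and y to 3 d.p., halves away from zero)
n=0: y=0, sp=-2, e=sp−y=-2; I=-2, D=e−e_prev=-2; u=1/4·(-2)+3/4·(-2)+0·(-2)=-2; next y=-3/10·0+1/2·(-2)=-1
n=1: y=-1, sp=-2, e=sp−y=-1; I=-3, D=e−e_prev=1; u=1/4·(-1)+3/4·(-3)+0·1=-2.5; next y=-3/10·(-1)+1/2·(-2.5)=-0.95
n=2: y=-0.95, sp=-2, e=sp−y=-1.05; I=-4.05, D=e−e_prev=-0.05; u=1/4·(-1.05)+3/4·(-4.05)+0·(-0.05)=-3.3; next y=-3/10·(-0.95)+1/2·(-3.3)=-1.365
n=3: y=-1.365, sp=-2, e=sp−y=-0.635; I=-4.685, D=e−e_prev=0.415; u=1/4·(-0.635)+3/4·(-4.685)+0·0.415=-3.6725; next y=-3/10·(-1.365)+1/2·(-3.6725)=-1.42675
n=4: y=-1.42675, sp=-2, e=sp−y=-0.57325; I=-5.25825, D=e−e_prev=0.06175; u=1/4·(-0.57325)+3/4·(-5.25825)+0·0.06175=-4.087; next y=-3/10·(-1.42675)+1/2·(-4.087)=-1.615475
n=5: y=-1.615475, sp=-2, e=sp−y=-0.384525; I=-5.642775, D=e−e_prev=0.188725; u=1/4·(-0.384525)+3/4·(-5.642775)+0·0.188725≈-4.328213; next y=-3/10·(-1.615475)+1/2·(-4.328213)≈-1.679464
n=6: y≈-1.679464, sp=3, e=sp−y≈4.679464; I≈-0.963311, D=e−e_prev≈5.063989; u=1/4·4.679464+3/4·(-0.963311)+0·5.063989≈0.447383; next y=-3/10·(-1.679464)+1/2·0.447383≈0.727530
n=7: y≈0.727530, sp=3, e=sp−y≈2.272470; I≈1.309158, D=e−e_prev≈-2.406994; u=1/4·2.272470+3/4·1.309158+0·(-2.406994)≈1.549986; next y=-3/10·0.727530+1/2·1.549986≈0.556734
n=8: y≈0.556734, sp=3, e=sp−y≈2.443266; I≈3.752424, D=e−e_prev≈0.170796; u=1/4·2.443266+3/4·3.752424+0·0.170796≈3.425135; next y=-3/10·0.556734+1/2·3.425135≈1.545547
n=9: y≈1.545547, sp=3, e=sp−y≈1.454453; I≈5.206877, D=e−e_prev≈-0.988813; u=1/4·1.454453+3/4·5.206877+0·(-0.988813)≈4.268771; next y=-3/10·1.545547+1/2·4.268771≈1.670721
n=10: y≈1.670721, sp=3, e=sp−y≈1.329279; I≈6.536156, D=e−e_prev≈-0.125174; u=1/4·1.329279+3/4·6.536156+0·(-0.125174)≈5.234437; next y=-3/10·1.670721+1/2·5.234437≈2.116002
n=11: y≈2.116002, sp=3, e=sp−y≈0.883998; I≈7.420154, D=e−e_prev≈-0.445280; u=1/4·0.883998+3/4·7.420154+0·(-0.445280)≈5.786115; next y=-3/10·2.116002+1/2·5.786115≈2.258257
n=12: y≈2.258257, sp=3, e=sp−y≈0.741743; I≈8.161897, D=e−e_prev≈-0.142255; u=1/4·0.741743+3/4·8.161897+0·(-0.142255)≈6.306859; next y=-3/10·2.258257+1/2·6.306859≈2.475952
n=13: y≈2.475952, sp=3, e=sp−y≈0.524048; I≈8.685945, D=e−e_prev≈-0.217695; u=1/4·0.524048+3/4·8.685945+0·(-0.217695)≈6.645471; next y=-3/10·2.475952+1/2·6.645471≈2.579950

0 -2 -2.000 0.000
1 -2 -2.500 -1.000
2 -2 -3.300 -0.950
3 -2 -3.673 -1.365
4 -2 -4.087 -1.427
5 -2 -4.328 -1.615
6 3 0.447 -1.679
7 3 1.550 0.728
8 3 3.425 0.557
9 3 4.269 1.546
10 3 5.234 1.671
11 3 5.786 2.116
12 3 6.307 2.258
13 3 6.645 2.476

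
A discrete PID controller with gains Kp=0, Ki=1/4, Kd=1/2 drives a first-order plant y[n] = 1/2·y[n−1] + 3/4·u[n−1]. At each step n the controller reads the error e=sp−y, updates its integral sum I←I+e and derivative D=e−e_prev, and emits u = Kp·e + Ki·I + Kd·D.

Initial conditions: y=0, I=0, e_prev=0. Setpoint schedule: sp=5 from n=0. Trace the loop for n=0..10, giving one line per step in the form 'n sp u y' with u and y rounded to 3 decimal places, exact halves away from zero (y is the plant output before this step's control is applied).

0 5 3.750 0.000
1 5 0.391 2.813
2 5 3.179 1.699
3 5 2.296 3.234
4 5 3.426 3.339
5 5 3.219 4.239
6 5 3.638 4.534
7 5 3.556 4.996
8 5 3.661 5.165
9 5 3.582 5.328
10 5 3.565 5.350

(exact arithmetic carried between steps; '≈' marks a value shown rounded to 6 d.p. or computed from one; I and e_prev carry over from the previous line; the table rounds u and y to 3 d.p., halves away from zero)
n=0: y=0, sp=5, e=sp−y=5; I=5, D=e−e_prev=5; u=0·5+1/4·5+1/2·5=3.75; next y=1/2·0+3/4·3.75=2.8125
n=1: y=2.8125, sp=5, e=sp−y=2.1875; I=7.1875, D=e−e_prev=-2.8125; u=0·2.1875+1/4·7.1875+1/2·(-2.8125)=0.390625; next y=1/2·2.8125+3/4·0.390625≈1.699219
n=2: y≈1.699219, sp=5, e=sp−y≈3.300781; I≈10.488281, D=e−e_prev≈1.113281; u=0·3.300781+1/4·10.488281+1/2·1.113281≈3.178711; next y=1/2·1.699219+3/4·3.178711≈3.233643
n=3: y≈3.233643, sp=5, e=sp−y≈1.766357; I≈12.254639, D=e−e_prev≈-1.534424; u=0·1.766357+1/4·12.254639+1/2·(-1.534424)≈2.296448; next y=1/2·3.233643+3/4·2.296448≈3.339157
n=4: y≈3.339157, sp=5, e=sp−y≈1.660843; I≈13.915482, D=e−e_prev≈-0.105515; u=0·1.660843+1/4·13.915482+1/2·(-0.105515)≈3.426113; next y=1/2·3.339157+3/4·3.426113≈4.239163
n=5: y≈4.239163, sp=5, e=sp−y≈0.760837; I≈14.676318, D=e−e_prev≈-0.900006; u=0·0.760837+1/4·14.676318+1/2·(-0.900006)≈3.219076; next y=1/2·4.239163+3/4·3.219076≈4.533889
n=6: y≈4.533889, sp=5, e=sp−y≈0.466111; I≈15.142429, D=e−e_prev≈-0.294726; u=0·0.466111+1/4·15.142429+1/2·(-0.294726)≈3.638244; next y=1/2·4.533889+3/4·3.638244≈4.995628
n=7: y≈4.995628, sp=5, e=sp−y≈0.004372; I≈15.146801, D=e−e_prev≈-0.461739; u=0·0.004372+1/4·15.146801+1/2·(-0.461739)≈3.555831; next y=1/2·4.995628+3/4·3.555831≈5.164687
n=8: y≈5.164687, sp=5, e=sp−y≈-0.164687; I≈14.982114, D=e−e_prev≈-0.169059; u=0·(-0.164687)+1/4·14.982114+1/2·(-0.169059)≈3.660999; next y=1/2·5.164687+3/4·3.660999≈5.328093
n=9: y≈5.328093, sp=5, e=sp−y≈-0.328093; I≈14.654021, D=e−e_prev≈-0.163406; u=0·(-0.328093)+1/4·14.654021+1/2·(-0.163406)≈3.581803; next y=1/2·5.328093+3/4·3.581803≈5.350398
n=10: y≈5.350398, sp=5, e=sp−y≈-0.350398; I≈14.303623, D=e−e_prev≈-0.022306; u=0·(-0.350398)+1/4·14.303623+1/2·(-0.022306)≈3.564753; next y=1/2·5.350398+3/4·3.564753≈5.348764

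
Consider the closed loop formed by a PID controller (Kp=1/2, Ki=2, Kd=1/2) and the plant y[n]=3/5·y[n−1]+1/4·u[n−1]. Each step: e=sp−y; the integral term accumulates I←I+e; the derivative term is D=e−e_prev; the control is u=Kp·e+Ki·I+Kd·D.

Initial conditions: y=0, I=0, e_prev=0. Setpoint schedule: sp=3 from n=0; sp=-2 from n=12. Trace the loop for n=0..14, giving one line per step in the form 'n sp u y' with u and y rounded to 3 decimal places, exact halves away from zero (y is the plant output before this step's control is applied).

(exact arithmetic carried between steps; '≈' marks a value shown rounded to 6 d.p. or computed from one; I and e_prev carry over from the previous line; the table rounds u and y to 3 d.p., halves away from zero)
n=0: y=0, sp=3, e=sp−y=3; I=3, D=e−e_prev=3; u=1/2·3+2·3+1/2·3=9; next y=3/5·0+1/4·9=2.25
n=1: y=2.25, sp=3, e=sp−y=0.75; I=3.75, D=e−e_prev=-2.25; u=1/2·0.75+2·3.75+1/2·(-2.25)=6.75; next y=3/5·2.25+1/4·6.75=3.0375
n=2: y=3.0375, sp=3, e=sp−y=-0.0375; I=3.7125, D=e−e_prev=-0.7875; u=1/2·(-0.0375)+2·3.7125+1/2·(-0.7875)=7.0125; next y=3/5·3.0375+1/4·7.0125=3.575625
n=3: y=3.575625, sp=3, e=sp−y=-0.575625; I=3.136875, D=e−e_prev=-0.538125; u=1/2·(-0.575625)+2·3.136875+1/2·(-0.538125)=5.716875; next y=3/5·3.575625+1/4·5.716875≈3.574594
n=4: y≈3.574594, sp=3, e=sp−y≈-0.574594; I≈2.562281, D=e−e_prev≈0.001031; u=1/2·(-0.574594)+2·2.562281+1/2·0.001031≈4.837781; next y=3/5·3.574594+1/4·4.837781≈3.354202
n=5: y≈3.354202, sp=3, e=sp−y≈-0.354202; I≈2.208080, D=e−e_prev≈0.220392; u=1/2·(-0.354202)+2·2.208080+1/2·0.220392≈4.349255; next y=3/5·3.354202+1/4·4.349255≈3.099835
n=6: y≈3.099835, sp=3, e=sp−y≈-0.099835; I≈2.108245, D=e−e_prev≈0.254367; u=1/2·(-0.099835)+2·2.108245+1/2·0.254367≈4.293756; next y=3/5·3.099835+1/4·4.293756≈2.933340
n=7: y≈2.933340, sp=3, e=sp−y≈0.066660; I≈2.174905, D=e−e_prev≈0.166495; u=1/2·0.066660+2·2.174905+1/2·0.166495≈4.466388; next y=3/5·2.933340+1/4·4.466388≈2.876601
n=8: y≈2.876601, sp=3, e=sp−y≈0.123399; I≈2.298304, D=e−e_prev≈0.056739; u=1/2·0.123399+2·2.298304+1/2·0.056739≈4.686678; next y=3/5·2.876601+1/4·4.686678≈2.897630
n=9: y≈2.897630, sp=3, e=sp−y≈0.102370; I≈2.400674, D=e−e_prev≈-0.021029; u=1/2·0.102370+2·2.400674+1/2·(-0.021029)≈4.842019; next y=3/5·2.897630+1/4·4.842019≈2.949083
n=10: y≈2.949083, sp=3, e=sp−y≈0.050917; I≈2.451592, D=e−e_prev≈-0.051453; u=1/2·0.050917+2·2.451592+1/2·(-0.051453)≈4.902915; next y=3/5·2.949083+1/4·4.902915≈2.995179
n=11: y≈2.995179, sp=3, e=sp−y≈0.004821; I≈2.456413, D=e−e_prev≈-0.046096; u=1/2·0.004821+2·2.456413+1/2·(-0.046096)≈4.892189; next y=3/5·2.995179+1/4·4.892189≈3.020154
n=12: y≈3.020154, sp=-2, e=sp−y≈-5.020154; I≈-2.563741, D=e−e_prev≈-5.024976; u=1/2·(-5.020154)+2·(-2.563741)+1/2·(-5.024976)≈-10.150048; next y=3/5·3.020154+1/4·(-10.150048)≈-0.725419
n=13: y≈-0.725419, sp=-2, e=sp−y≈-1.274581; I≈-3.838322, D=e−e_prev≈3.745574; u=1/2·(-1.274581)+2·(-3.838322)+1/2·3.745574≈-6.441147; next y=3/5·(-0.725419)+1/4·(-6.441147)≈-2.045538
n=14: y≈-2.045538, sp=-2, e=sp−y≈0.045538; I≈-3.792784, D=e−e_prev≈1.320119; u=1/2·0.045538+2·(-3.792784)+1/2·1.320119≈-6.902738; next y=3/5·(-2.045538)+1/4·(-6.902738)≈-2.953008

0 3 9.000 0.000
1 3 6.750 2.250
2 3 7.013 3.038
3 3 5.717 3.576
4 3 4.838 3.575
5 3 4.349 3.354
6 3 4.294 3.100
7 3 4.466 2.933
8 3 4.687 2.877
9 3 4.842 2.898
10 3 4.903 2.949
11 3 4.892 2.995
12 -2 -10.150 3.020
13 -2 -6.441 -0.725
14 -2 -6.903 -2.046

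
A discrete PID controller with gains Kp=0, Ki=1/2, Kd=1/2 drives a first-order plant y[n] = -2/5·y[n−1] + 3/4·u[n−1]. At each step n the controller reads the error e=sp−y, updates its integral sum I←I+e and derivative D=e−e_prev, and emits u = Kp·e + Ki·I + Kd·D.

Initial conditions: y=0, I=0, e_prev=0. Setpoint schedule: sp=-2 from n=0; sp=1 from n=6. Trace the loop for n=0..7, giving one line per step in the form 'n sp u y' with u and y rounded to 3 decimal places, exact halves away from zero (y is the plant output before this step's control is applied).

0 -2 -2.000 0.000
1 -2 -0.500 -1.500
2 -2 -3.225 0.225
3 -2 -0.741 -2.509
4 -2 -4.810 0.448
5 -2 -0.322 -3.787
6 1 -3.605 1.273
7 1 1.775 -3.213

(exact arithmetic carried between steps; '≈' marks a value shown rounded to 6 d.p. or computed from one; I and e_prev carry over from the previous line; the table rounds u and y to 3 d.p., halves away from zero)
n=0: y=0, sp=-2, e=sp−y=-2; I=-2, D=e−e_prev=-2; u=0·(-2)+1/2·(-2)+1/2·(-2)=-2; next y=-2/5·0+3/4·(-2)=-1.5
n=1: y=-1.5, sp=-2, e=sp−y=-0.5; I=-2.5, D=e−e_prev=1.5; u=0·(-0.5)+1/2·(-2.5)+1/2·1.5=-0.5; next y=-2/5·(-1.5)+3/4·(-0.5)=0.225
n=2: y=0.225, sp=-2, e=sp−y=-2.225; I=-4.725, D=e−e_prev=-1.725; u=0·(-2.225)+1/2·(-4.725)+1/2·(-1.725)=-3.225; next y=-2/5·0.225+3/4·(-3.225)=-2.50875
n=3: y=-2.50875, sp=-2, e=sp−y=0.50875; I=-4.21625, D=e−e_prev=2.73375; u=0·0.50875+1/2·(-4.21625)+1/2·2.73375=-0.74125; next y=-2/5·(-2.50875)+3/4·(-0.74125)≈0.447563
n=4: y≈0.447563, sp=-2, e=sp−y≈-2.447563; I≈-6.663813, D=e−e_prev≈-2.956313; u=0·(-2.447563)+1/2·(-6.663813)+1/2·(-2.956313)≈-4.810063; next y=-2/5·0.447563+3/4·(-4.810063)≈-3.786572
n=5: y≈-3.786572, sp=-2, e=sp−y≈1.786572; I≈-4.877241, D=e−e_prev≈4.234134; u=0·1.786572+1/2·(-4.877241)+1/2·4.234134≈-0.321553; next y=-2/5·(-3.786572)+3/4·(-0.321553)≈1.273464
n=6: y≈1.273464, sp=1, e=sp−y≈-0.273464; I≈-5.150705, D=e−e_prev≈-2.060036; u=0·(-0.273464)+1/2·(-5.150705)+1/2·(-2.060036)≈-3.605370; next y=-2/5·1.273464+3/4·(-3.605370)≈-3.213413
n=7: y≈-3.213413, sp=1, e=sp−y≈4.213413; I≈-0.937291, D=e−e_prev≈4.486877; u=0·4.213413+1/2·(-0.937291)+1/2·4.486877≈1.774793; next y=-2/5·(-3.213413)+3/4·1.774793≈2.616460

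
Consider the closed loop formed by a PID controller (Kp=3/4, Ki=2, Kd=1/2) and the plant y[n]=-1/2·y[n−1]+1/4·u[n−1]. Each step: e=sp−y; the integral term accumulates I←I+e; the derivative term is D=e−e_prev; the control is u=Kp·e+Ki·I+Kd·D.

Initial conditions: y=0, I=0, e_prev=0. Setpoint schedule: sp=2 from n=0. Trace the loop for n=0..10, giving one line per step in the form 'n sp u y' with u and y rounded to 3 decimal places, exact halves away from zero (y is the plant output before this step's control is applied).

(exact arithmetic carried between steps; '≈' marks a value shown rounded to 6 d.p. or computed from one; I and e_prev carry over from the previous line; the table rounds u and y to 3 d.p., halves away from zero)
n=0: y=0, sp=2, e=sp−y=2; I=2, D=e−e_prev=2; u=3/4·2+2·2+1/2·2=6.5; next y=-1/2·0+1/4·6.5=1.625
n=1: y=1.625, sp=2, e=sp−y=0.375; I=2.375, D=e−e_prev=-1.625; u=3/4·0.375+2·2.375+1/2·(-1.625)=4.21875; next y=-1/2·1.625+1/4·4.21875≈0.242188
n=2: y≈0.242188, sp=2, e=sp−y≈1.757813; I≈4.132813, D=e−e_prev≈1.382813; u=3/4·1.757813+2·4.132813+1/2·1.382813≈10.275391; next y=-1/2·0.242188+1/4·10.275391≈2.447754
n=3: y≈2.447754, sp=2, e=sp−y≈-0.447754; I≈3.685059, D=e−e_prev≈-2.205566; u=3/4·(-0.447754)+2·3.685059+1/2·(-2.205566)≈5.931519; next y=-1/2·2.447754+1/4·5.931519≈0.259003
n=4: y≈0.259003, sp=2, e=sp−y≈1.740997; I≈5.426056, D=e−e_prev≈2.188751; u=3/4·1.740997+2·5.426056+1/2·2.188751≈13.252235; next y=-1/2·0.259003+1/4·13.252235≈3.183558
n=5: y≈3.183558, sp=2, e=sp−y≈-1.183558; I≈4.242498, D=e−e_prev≈-2.924555; u=3/4·(-1.183558)+2·4.242498+1/2·(-2.924555)≈6.135051; next y=-1/2·3.183558+1/4·6.135051≈-0.058016
n=6: y≈-0.058016, sp=2, e=sp−y≈2.058016; I≈6.300514, D=e−e_prev≈3.241573; u=3/4·2.058016+2·6.300514+1/2·3.241573≈15.765327; next y=-1/2·(-0.058016)+1/4·15.765327≈3.970340
n=7: y≈3.970340, sp=2, e=sp−y≈-1.970340; I≈4.330175, D=e−e_prev≈-4.028356; u=3/4·(-1.970340)+2·4.330175+1/2·(-4.028356)≈5.168416; next y=-1/2·3.970340+1/4·5.168416≈-0.693066
n=8: y≈-0.693066, sp=2, e=sp−y≈2.693066; I≈7.023240, D=e−e_prev≈4.663406; u=3/4·2.693066+2·7.023240+1/2·4.663406≈18.397983; next y=-1/2·(-0.693066)+1/4·18.397983≈4.946029
n=9: y≈4.946029, sp=2, e=sp−y≈-2.946029; I≈4.077212, D=e−e_prev≈-5.639094; u=3/4·(-2.946029)+2·4.077212+1/2·(-5.639094)≈3.125355; next y=-1/2·4.946029+1/4·3.125355≈-1.691676
n=10: y≈-1.691676, sp=2, e=sp−y≈3.691676; I≈7.768887, D=e−e_prev≈6.637704; u=3/4·3.691676+2·7.768887+1/2·6.637704≈21.625384; next y=-1/2·(-1.691676)+1/4·21.625384≈6.252184

0 2 6.500 0.000
1 2 4.219 1.625
2 2 10.275 0.242
3 2 5.932 2.448
4 2 13.252 0.259
5 2 6.135 3.184
6 2 15.765 -0.058
7 2 5.168 3.970
8 2 18.398 -0.693
9 2 3.125 4.946
10 2 21.625 -1.692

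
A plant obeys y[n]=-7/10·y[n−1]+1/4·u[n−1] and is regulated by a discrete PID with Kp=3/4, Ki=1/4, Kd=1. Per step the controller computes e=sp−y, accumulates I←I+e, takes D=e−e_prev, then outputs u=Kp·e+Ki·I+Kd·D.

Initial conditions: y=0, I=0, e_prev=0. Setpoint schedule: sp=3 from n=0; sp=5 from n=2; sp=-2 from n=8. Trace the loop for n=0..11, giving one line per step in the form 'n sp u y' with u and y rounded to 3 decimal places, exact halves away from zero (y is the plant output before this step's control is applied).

0 3 6.000 0.000
1 3 0.750 1.500
2 5 11.350 -0.863
3 5 -0.154 3.441
4 5 16.317 -2.447
5 5 -4.190 5.792
6 5 25.641 -5.102
7 5 -12.896 9.982
8 -2 27.328 -10.211
9 -2 -32.194 13.980
10 -2 51.631 -17.834
11 -2 -62.677 25.392

(exact arithmetic carried between steps; '≈' marks a value shown rounded to 6 d.p. or computed from one; I and e_prev carry over from the previous line; the table rounds u and y to 3 d.p., halves away from zero)
n=0: y=0, sp=3, e=sp−y=3; I=3, D=e−e_prev=3; u=3/4·3+1/4·3+1·3=6; next y=-7/10·0+1/4·6=1.5
n=1: y=1.5, sp=3, e=sp−y=1.5; I=4.5, D=e−e_prev=-1.5; u=3/4·1.5+1/4·4.5+1·(-1.5)=0.75; next y=-7/10·1.5+1/4·0.75=-0.8625
n=2: y=-0.8625, sp=5, e=sp−y=5.8625; I=10.3625, D=e−e_prev=4.3625; u=3/4·5.8625+1/4·10.3625+1·4.3625=11.35; next y=-7/10·(-0.8625)+1/4·11.35=3.44125
n=3: y=3.44125, sp=5, e=sp−y=1.55875; I=11.92125, D=e−e_prev=-4.30375; u=3/4·1.55875+1/4·11.92125+1·(-4.30375)=-0.154375; next y=-7/10·3.44125+1/4·(-0.154375)≈-2.447469
n=4: y≈-2.447469, sp=5, e=sp−y≈7.447469; I≈19.368719, D=e−e_prev≈5.888719; u=3/4·7.447469+1/4·19.368719+1·5.888719≈16.3165; next y=-7/10·(-2.447469)+1/4·16.3165≈5.792353
n=5: y≈5.792353, sp=5, e=sp−y≈-0.792353; I≈18.576366, D=e−e_prev≈-8.239822; u=3/4·(-0.792353)+1/4·18.576366+1·(-8.239822)≈-4.189995; next y=-7/10·5.792353+1/4·(-4.189995)≈-5.102146
n=6: y≈-5.102146, sp=5, e=sp−y≈10.102146; I≈28.678512, D=e−e_prev≈10.894499; u=3/4·10.102146+1/4·28.678512+1·10.894499≈25.640737; next y=-7/10·(-5.102146)+1/4·25.640737≈9.981686
n=7: y≈9.981686, sp=5, e=sp−y≈-4.981686; I≈23.696825, D=e−e_prev≈-15.083832; u=3/4·(-4.981686)+1/4·23.696825+1·(-15.083832)≈-12.895891; next y=-7/10·9.981686+1/4·(-12.895891)≈-10.211153
n=8: y≈-10.211153, sp=-2, e=sp−y≈8.211153; I≈31.907978, D=e−e_prev≈13.192839; u=3/4·8.211153+1/4·31.907978+1·13.192839≈27.328199; next y=-7/10·(-10.211153)+1/4·27.328199≈13.979857
n=9: y≈13.979857, sp=-2, e=sp−y≈-15.979857; I≈15.928121, D=e−e_prev≈-24.191010; u=3/4·(-15.979857)+1/4·15.928121+1·(-24.191010)≈-32.193872; next y=-7/10·13.979857+1/4·(-32.193872)≈-17.834368
n=10: y≈-17.834368, sp=-2, e=sp−y≈15.834368; I≈31.762489, D=e−e_prev≈31.814225; u=3/4·15.834368+1/4·31.762489+1·31.814225≈51.630623; next y=-7/10·(-17.834368)+1/4·51.630623≈25.391713
n=11: y≈25.391713, sp=-2, e=sp−y≈-27.391713; I≈4.370776, D=e−e_prev≈-43.226081; u=3/4·(-27.391713)+1/4·4.370776+1·(-43.226081)≈-62.677172; next y=-7/10·25.391713+1/4·(-62.677172)≈-33.443492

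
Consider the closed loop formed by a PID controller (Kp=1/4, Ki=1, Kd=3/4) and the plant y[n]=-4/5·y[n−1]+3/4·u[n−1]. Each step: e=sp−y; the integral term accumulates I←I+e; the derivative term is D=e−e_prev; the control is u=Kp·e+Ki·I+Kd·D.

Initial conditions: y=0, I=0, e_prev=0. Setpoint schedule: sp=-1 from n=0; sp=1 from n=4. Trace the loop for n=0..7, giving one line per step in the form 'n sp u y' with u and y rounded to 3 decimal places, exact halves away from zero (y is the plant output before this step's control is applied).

0 -1 -2.000 0.000
1 -1 0.750 -1.500
2 -1 -6.400 1.763
3 -1 9.229 -6.210
4 1 -23.740 11.890
5 1 55.859 -27.317
6 1 -127.359 63.748
7 1 298.723 -146.518

(exact arithmetic carried between steps; '≈' marks a value shown rounded to 6 d.p. or computed from one; I and e_prev carry over from the previous line; the table rounds u and y to 3 d.p., halves away from zero)
n=0: y=0, sp=-1, e=sp−y=-1; I=-1, D=e−e_prev=-1; u=1/4·(-1)+1·(-1)+3/4·(-1)=-2; next y=-4/5·0+3/4·(-2)=-1.5
n=1: y=-1.5, sp=-1, e=sp−y=0.5; I=-0.5, D=e−e_prev=1.5; u=1/4·0.5+1·(-0.5)+3/4·1.5=0.75; next y=-4/5·(-1.5)+3/4·0.75=1.7625
n=2: y=1.7625, sp=-1, e=sp−y=-2.7625; I=-3.2625, D=e−e_prev=-3.2625; u=1/4·(-2.7625)+1·(-3.2625)+3/4·(-3.2625)=-6.4; next y=-4/5·1.7625+3/4·(-6.4)=-6.21
n=3: y=-6.21, sp=-1, e=sp−y=5.21; I=1.9475, D=e−e_prev=7.9725; u=1/4·5.21+1·1.9475+3/4·7.9725=9.229375; next y=-4/5·(-6.21)+3/4·9.229375≈11.890031
n=4: y≈11.890031, sp=1, e=sp−y≈-10.890031; I≈-8.942531, D=e−e_prev≈-16.100031; u=1/4·(-10.890031)+1·(-8.942531)+3/4·(-16.100031)≈-23.740063; next y=-4/5·11.890031+3/4·(-23.740063)≈-27.317072
n=5: y≈-27.317072, sp=1, e=sp−y≈28.317072; I≈19.374541, D=e−e_prev≈39.207103; u=1/4·28.317072+1·19.374541+3/4·39.207103≈55.859136; next y=-4/5·(-27.317072)+3/4·55.859136≈63.748009
n=6: y≈63.748009, sp=1, e=sp−y≈-62.748009; I≈-43.373469, D=e−e_prev≈-91.065081; u=1/4·(-62.748009)+1·(-43.373469)+3/4·(-91.065081)≈-127.359282; next y=-4/5·63.748009+3/4·(-127.359282)≈-146.517869
n=7: y≈-146.517869, sp=1, e=sp−y≈147.517869; I≈104.144400, D=e−e_prev≈210.265879; u=1/4·147.517869+1·104.144400+3/4·210.265879≈298.723277; next y=-4/5·(-146.517869)+3/4·298.723277≈341.256753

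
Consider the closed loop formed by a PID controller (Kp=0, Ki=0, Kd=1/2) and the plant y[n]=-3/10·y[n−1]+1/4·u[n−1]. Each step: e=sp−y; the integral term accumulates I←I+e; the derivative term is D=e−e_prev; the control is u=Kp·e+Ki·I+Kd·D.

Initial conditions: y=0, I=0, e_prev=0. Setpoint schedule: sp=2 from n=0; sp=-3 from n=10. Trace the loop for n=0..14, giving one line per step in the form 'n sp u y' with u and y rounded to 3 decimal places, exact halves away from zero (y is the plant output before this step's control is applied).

(exact arithmetic carried between steps; '≈' marks a value shown rounded to 6 d.p. or computed from one; I and e_prev carry over from the previous line; the table rounds u and y to 3 d.p., halves away from zero)
n=0: y=0, sp=2, e=sp−y=2; I=2, D=e−e_prev=2; u=0·2+0·2+1/2·2=1; next y=-3/10·0+1/4·1=0.25
n=1: y=0.25, sp=2, e=sp−y=1.75; I=3.75, D=e−e_prev=-0.25; u=0·1.75+0·3.75+1/2·(-0.25)=-0.125; next y=-3/10·0.25+1/4·(-0.125)=-0.10625
n=2: y=-0.10625, sp=2, e=sp−y=2.10625; I=5.85625, D=e−e_prev=0.35625; u=0·2.10625+0·5.85625+1/2·0.35625=0.178125; next y=-3/10·(-0.10625)+1/4·0.178125≈0.076406
n=3: y≈0.076406, sp=2, e=sp−y≈1.923594; I≈7.779844, D=e−e_prev≈-0.182656; u=0·1.923594+0·7.779844+1/2·(-0.182656)≈-0.091328; next y=-3/10·0.076406+1/4·(-0.091328)≈-0.045754
n=4: y≈-0.045754, sp=2, e=sp−y≈2.045754; I≈9.825598, D=e−e_prev≈0.122160; u=0·2.045754+0·9.825598+1/2·0.122160≈0.061080; next y=-3/10·(-0.045754)+1/4·0.061080≈0.028996
n=5: y≈0.028996, sp=2, e=sp−y≈1.971004; I≈11.796601, D=e−e_prev≈-0.074750; u=0·1.971004+0·11.796601+1/2·(-0.074750)≈-0.037375; next y=-3/10·0.028996+1/4·(-0.037375)≈-0.018043
n=6: y≈-0.018043, sp=2, e=sp−y≈2.018043; I≈13.814644, D=e−e_prev≈0.047039; u=0·2.018043+0·13.814644+1/2·0.047039≈0.023519; next y=-3/10·(-0.018043)+1/4·0.023519≈0.011293
n=7: y≈0.011293, sp=2, e=sp−y≈1.988707; I≈15.803351, D=e−e_prev≈-0.029335; u=0·1.988707+0·15.803351+1/2·(-0.029335)≈-0.014668; next y=-3/10·0.011293+1/4·(-0.014668)≈-0.007055
n=8: y≈-0.007055, sp=2, e=sp−y≈2.007055; I≈17.810406, D=e−e_prev≈0.018347; u=0·2.007055+0·17.810406+1/2·0.018347≈0.009174; next y=-3/10·(-0.007055)+1/4·0.009174≈0.004410
n=9: y≈0.004410, sp=2, e=sp−y≈1.995590; I≈19.805996, D=e−e_prev≈-0.011465; u=0·1.995590+0·19.805996+1/2·(-0.011465)≈-0.005732; next y=-3/10·0.004410+1/4·(-0.005732)≈-0.002756
n=10: y≈-0.002756, sp=-3, e=sp−y≈-2.997244; I≈16.808752, D=e−e_prev≈-4.992834; u=0·(-2.997244)+0·16.808752+1/2·(-4.992834)≈-2.496417; next y=-3/10·(-0.002756)+1/4·(-2.496417)≈-0.623277
n=11: y≈-0.623277, sp=-3, e=sp−y≈-2.376723; I≈14.432030, D=e−e_prev≈0.620521; u=0·(-2.376723)+0·14.432030+1/2·0.620521≈0.310261; next y=-3/10·(-0.623277)+1/4·0.310261≈0.264548
n=12: y≈0.264548, sp=-3, e=sp−y≈-3.264548; I≈11.167481, D=e−e_prev≈-0.887826; u=0·(-3.264548)+0·11.167481+1/2·(-0.887826)≈-0.443913; next y=-3/10·0.264548+1/4·(-0.443913)≈-0.190343
n=13: y≈-0.190343, sp=-3, e=sp−y≈-2.809657; I≈8.357824, D=e−e_prev≈0.454891; u=0·(-2.809657)+0·8.357824+1/2·0.454891≈0.227446; next y=-3/10·(-0.190343)+1/4·0.227446≈0.113964
n=14: y≈0.113964, sp=-3, e=sp−y≈-3.113964; I≈5.243860, D=e−e_prev≈-0.304307; u=0·(-3.113964)+0·5.243860+1/2·(-0.304307)≈-0.152153; next y=-3/10·0.113964+1/4·(-0.152153)≈-0.072228

0 2 1.000 0.000
1 2 -0.125 0.250
2 2 0.178 -0.106
3 2 -0.091 0.076
4 2 0.061 -0.046
5 2 -0.037 0.029
6 2 0.024 -0.018
7 2 -0.015 0.011
8 2 0.009 -0.007
9 2 -0.006 0.004
10 -3 -2.496 -0.003
11 -3 0.310 -0.623
12 -3 -0.444 0.265
13 -3 0.227 -0.190
14 -3 -0.152 0.114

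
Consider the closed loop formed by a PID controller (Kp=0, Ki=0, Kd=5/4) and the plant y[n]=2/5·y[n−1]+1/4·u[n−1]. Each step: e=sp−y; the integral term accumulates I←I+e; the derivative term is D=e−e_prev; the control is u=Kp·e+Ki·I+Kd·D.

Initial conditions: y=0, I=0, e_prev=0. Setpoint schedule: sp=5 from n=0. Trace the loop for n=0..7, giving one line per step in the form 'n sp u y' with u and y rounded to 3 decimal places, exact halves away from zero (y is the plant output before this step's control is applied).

(exact arithmetic carried between steps; '≈' marks a value shown rounded to 6 d.p. or computed from one; I and e_prev carry over from the previous line; the table rounds u and y to 3 d.p., halves away from zero)
n=0: y=0, sp=5, e=sp−y=5; I=5, D=e−e_prev=5; u=0·5+0·5+5/4·5=6.25; next y=2/5·0+1/4·6.25=1.5625
n=1: y=1.5625, sp=5, e=sp−y=3.4375; I=8.4375, D=e−e_prev=-1.5625; u=0·3.4375+0·8.4375+5/4·(-1.5625)=-1.953125; next y=2/5·1.5625+1/4·(-1.953125)≈0.136719
n=2: y≈0.136719, sp=5, e=sp−y≈4.863281; I≈13.300781, D=e−e_prev≈1.425781; u=0·4.863281+0·13.300781+5/4·1.425781≈1.782227; next y=2/5·0.136719+1/4·1.782227≈0.500244
n=3: y≈0.500244, sp=5, e=sp−y≈4.499756; I≈17.800537, D=e−e_prev≈-0.363525; u=0·4.499756+0·17.800537+5/4·(-0.363525)≈-0.454407; next y=2/5·0.500244+1/4·(-0.454407)≈0.086496
n=4: y≈0.086496, sp=5, e=sp−y≈4.913504; I≈22.714041, D=e−e_prev≈0.413748; u=0·4.913504+0·22.714041+5/4·0.413748≈0.517185; next y=2/5·0.086496+1/4·0.517185≈0.163895
n=5: y≈0.163895, sp=5, e=sp−y≈4.836105; I≈27.550146, D=e−e_prev≈-0.077399; u=0·4.836105+0·27.550146+5/4·(-0.077399)≈-0.096748; next y=2/5·0.163895+1/4·(-0.096748)≈0.041371
n=6: y≈0.041371, sp=5, e=sp−y≈4.958629; I≈32.508776, D=e−e_prev≈0.122524; u=0·4.958629+0·32.508776+5/4·0.122524≈0.153155; next y=2/5·0.041371+1/4·0.153155≈0.054837
n=7: y≈0.054837, sp=5, e=sp−y≈4.945163; I≈37.453939, D=e−e_prev≈-0.013466; u=0·4.945163+0·37.453939+5/4·(-0.013466)≈-0.016833; next y=2/5·0.054837+1/4·(-0.016833)≈0.017727

0 5 6.250 0.000
1 5 -1.953 1.563
2 5 1.782 0.137
3 5 -0.454 0.500
4 5 0.517 0.086
5 5 -0.097 0.164
6 5 0.153 0.041
7 5 -0.017 0.055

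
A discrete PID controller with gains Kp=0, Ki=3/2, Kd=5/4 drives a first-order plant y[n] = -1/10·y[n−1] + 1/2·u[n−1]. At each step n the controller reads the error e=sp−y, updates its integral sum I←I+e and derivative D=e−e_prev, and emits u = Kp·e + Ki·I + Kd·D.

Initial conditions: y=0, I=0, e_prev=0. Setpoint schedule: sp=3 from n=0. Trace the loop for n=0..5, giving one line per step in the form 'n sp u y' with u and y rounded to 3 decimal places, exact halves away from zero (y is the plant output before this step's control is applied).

0 3 8.250 0.000
1 3 -2.344 4.125
2 3 16.826 -1.584
3 3 -11.363 8.571
4 3 34.527 -6.538
5 3 -37.306 17.917

(exact arithmetic carried between steps; '≈' marks a value shown rounded to 6 d.p. or computed from one; I and e_prev carry over from the previous line; the table rounds u and y to 3 d.p., halves away from zero)
n=0: y=0, sp=3, e=sp−y=3; I=3, D=e−e_prev=3; u=0·3+3/2·3+5/4·3=8.25; next y=-1/10·0+1/2·8.25=4.125
n=1: y=4.125, sp=3, e=sp−y=-1.125; I=1.875, D=e−e_prev=-4.125; u=0·(-1.125)+3/2·1.875+5/4·(-4.125)=-2.34375; next y=-1/10·4.125+1/2·(-2.34375)=-1.584375
n=2: y=-1.584375, sp=3, e=sp−y=4.584375; I=6.459375, D=e−e_prev=5.709375; u=0·4.584375+3/2·6.459375+5/4·5.709375≈16.825781; next y=-1/10·(-1.584375)+1/2·16.825781≈8.571328
n=3: y≈8.571328, sp=3, e=sp−y≈-5.571328; I≈0.888047, D=e−e_prev≈-10.155703; u=0·(-5.571328)+3/2·0.888047+5/4·(-10.155703)≈-11.362559; next y=-1/10·8.571328+1/2·(-11.362559)≈-6.538412
n=4: y≈-6.538412, sp=3, e=sp−y≈9.538412; I≈10.426459, D=e−e_prev≈15.109740; u=0·9.538412+3/2·10.426459+5/4·15.109740≈34.526864; next y=-1/10·(-6.538412)+1/2·34.526864≈17.917273
n=5: y≈17.917273, sp=3, e=sp−y≈-14.917273; I≈-4.490814, D=e−e_prev≈-24.455685; u=0·(-14.917273)+3/2·(-4.490814)+5/4·(-24.455685)≈-37.305828; next y=-1/10·17.917273+1/2·(-37.305828)≈-20.444641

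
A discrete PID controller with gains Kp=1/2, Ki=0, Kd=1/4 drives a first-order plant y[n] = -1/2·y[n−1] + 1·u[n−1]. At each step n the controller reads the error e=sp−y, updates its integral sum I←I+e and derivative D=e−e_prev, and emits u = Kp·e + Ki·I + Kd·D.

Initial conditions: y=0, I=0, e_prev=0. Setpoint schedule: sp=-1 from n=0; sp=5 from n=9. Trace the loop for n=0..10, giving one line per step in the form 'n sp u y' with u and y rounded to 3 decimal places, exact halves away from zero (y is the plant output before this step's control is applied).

(exact arithmetic carried between steps; '≈' marks a value shown rounded to 6 d.p. or computed from one; I and e_prev carry over from the previous line; the table rounds u and y to 3 d.p., halves away from zero)
n=0: y=0, sp=-1, e=sp−y=-1; I=-1, D=e−e_prev=-1; u=1/2·(-1)+0·(-1)+1/4·(-1)=-0.75; next y=-1/2·0+1·(-0.75)=-0.75
n=1: y=-0.75, sp=-1, e=sp−y=-0.25; I=-1.25, D=e−e_prev=0.75; u=1/2·(-0.25)+0·(-1.25)+1/4·0.75=0.0625; next y=-1/2·(-0.75)+1·0.0625=0.4375
n=2: y=0.4375, sp=-1, e=sp−y=-1.4375; I=-2.6875, D=e−e_prev=-1.1875; u=1/2·(-1.4375)+0·(-2.6875)+1/4·(-1.1875)=-1.015625; next y=-1/2·0.4375+1·(-1.015625)=-1.234375
n=3: y=-1.234375, sp=-1, e=sp−y=0.234375; I=-2.453125, D=e−e_prev=1.671875; u=1/2·0.234375+0·(-2.453125)+1/4·1.671875≈0.535156; next y=-1/2·(-1.234375)+1·0.535156≈1.152344
n=4: y≈1.152344, sp=-1, e=sp−y≈-2.152344; I≈-4.605469, D=e−e_prev≈-2.386719; u=1/2·(-2.152344)+0·(-4.605469)+1/4·(-2.386719)≈-1.672852; next y=-1/2·1.152344+1·(-1.672852)≈-2.249023
n=5: y≈-2.249023, sp=-1, e=sp−y≈1.249023; I≈-3.356445, D=e−e_prev≈3.401367; u=1/2·1.249023+0·(-3.356445)+1/4·3.401367≈1.474854; next y=-1/2·(-2.249023)+1·1.474854≈2.599365
n=6: y≈2.599365, sp=-1, e=sp−y≈-3.599365; I≈-6.955811, D=e−e_prev≈-4.848389; u=1/2·(-3.599365)+0·(-6.955811)+1/4·(-4.848389)≈-3.011780; next y=-1/2·2.599365+1·(-3.011780)≈-4.311462
n=7: y≈-4.311462, sp=-1, e=sp−y≈3.311462; I≈-3.644348, D=e−e_prev≈6.910828; u=1/2·3.311462+0·(-3.644348)+1/4·6.910828≈3.383438; next y=-1/2·(-4.311462)+1·3.383438≈5.539169
n=8: y≈5.539169, sp=-1, e=sp−y≈-6.539169; I≈-10.183517, D=e−e_prev≈-9.850632; u=1/2·(-6.539169)+0·(-10.183517)+1/4·(-9.850632)≈-5.732243; next y=-1/2·5.539169+1·(-5.732243)≈-8.501827
n=9: y≈-8.501827, sp=5, e=sp−y≈13.501827; I≈3.318310, D=e−e_prev≈20.040997; u=1/2·13.501827+0·3.318310+1/4·20.040997≈11.761163; next y=-1/2·(-8.501827)+1·11.761163≈16.012076
n=10: y≈16.012076, sp=5, e=sp−y≈-11.012076; I≈-7.693767, D=e−e_prev≈-24.513904; u=1/2·(-11.012076)+0·(-7.693767)+1/4·(-24.513904)≈-11.634514; next y=-1/2·16.012076+1·(-11.634514)≈-19.640552

0 -1 -0.750 0.000
1 -1 0.063 -0.750
2 -1 -1.016 0.438
3 -1 0.535 -1.234
4 -1 -1.673 1.152
5 -1 1.475 -2.249
6 -1 -3.012 2.599
7 -1 3.383 -4.311
8 -1 -5.732 5.539
9 5 11.761 -8.502
10 5 -11.635 16.012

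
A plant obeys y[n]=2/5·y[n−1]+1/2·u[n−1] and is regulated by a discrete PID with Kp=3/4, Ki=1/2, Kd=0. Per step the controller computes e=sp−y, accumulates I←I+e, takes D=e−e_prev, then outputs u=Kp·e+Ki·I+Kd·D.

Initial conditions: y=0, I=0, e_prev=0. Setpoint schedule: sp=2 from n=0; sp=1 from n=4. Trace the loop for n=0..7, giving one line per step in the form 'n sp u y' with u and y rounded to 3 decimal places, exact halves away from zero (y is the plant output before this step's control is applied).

0 2 2.500 0.000
1 2 1.938 1.250
2 2 2.039 1.469
3 2 2.132 1.607
4 1 0.951 1.709
5 1 1.284 1.159
6 1 1.271 1.106
7 1 1.253 1.078

(exact arithmetic carried between steps; '≈' marks a value shown rounded to 6 d.p. or computed from one; I and e_prev carry over from the previous line; the table rounds u and y to 3 d.p., halves away from zero)
n=0: y=0, sp=2, e=sp−y=2; I=2, D=e−e_prev=2; u=3/4·2+1/2·2+0·2=2.5; next y=2/5·0+1/2·2.5=1.25
n=1: y=1.25, sp=2, e=sp−y=0.75; I=2.75, D=e−e_prev=-1.25; u=3/4·0.75+1/2·2.75+0·(-1.25)=1.9375; next y=2/5·1.25+1/2·1.9375=1.46875
n=2: y=1.46875, sp=2, e=sp−y=0.53125; I=3.28125, D=e−e_prev=-0.21875; u=3/4·0.53125+1/2·3.28125+0·(-0.21875)≈2.039063; next y=2/5·1.46875+1/2·2.039063≈1.607031
n=3: y≈1.607031, sp=2, e=sp−y≈0.392969; I≈3.674219, D=e−e_prev≈-0.138281; u=3/4·0.392969+1/2·3.674219+0·(-0.138281)≈2.131836; next y=2/5·1.607031+1/2·2.131836≈1.708730
n=4: y≈1.708730, sp=1, e=sp−y≈-0.708730; I≈2.965488, D=e−e_prev≈-1.101699; u=3/4·(-0.708730)+1/2·2.965488+0·(-1.101699)≈0.951196; next y=2/5·1.708730+1/2·0.951196≈1.159090
n=5: y≈1.159090, sp=1, e=sp−y≈-0.159090; I≈2.806398, D=e−e_prev≈0.549640; u=3/4·(-0.159090)+1/2·2.806398+0·0.549640≈1.283881; next y=2/5·1.159090+1/2·1.283881≈1.105577
n=6: y≈1.105577, sp=1, e=sp−y≈-0.105577; I≈2.700821, D=e−e_prev≈0.053514; u=3/4·(-0.105577)+1/2·2.700821+0·0.053514≈1.271228; next y=2/5·1.105577+1/2·1.271228≈1.077845
n=7: y≈1.077845, sp=1, e=sp−y≈-0.077845; I≈2.622976, D=e−e_prev≈0.027732; u=3/4·(-0.077845)+1/2·2.622976+0·0.027732≈1.253105; next y=2/5·1.077845+1/2·1.253105≈1.057690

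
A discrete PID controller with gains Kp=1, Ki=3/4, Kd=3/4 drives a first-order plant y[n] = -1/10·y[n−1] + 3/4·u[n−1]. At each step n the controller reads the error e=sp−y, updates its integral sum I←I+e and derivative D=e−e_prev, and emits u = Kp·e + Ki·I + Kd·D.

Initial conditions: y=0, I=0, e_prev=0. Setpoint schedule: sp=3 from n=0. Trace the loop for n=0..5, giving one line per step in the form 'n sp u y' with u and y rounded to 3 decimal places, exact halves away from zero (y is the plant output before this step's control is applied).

0 3 7.500 0.000
1 3 -6.563 5.625
2 3 23.461 -5.484
3 3 -37.579 18.144
4 3 89.141 -29.999
5 3 -171.853 69.856

(exact arithmetic carried between steps; '≈' marks a value shown rounded to 6 d.p. or computed from one; I and e_prev carry over from the previous line; the table rounds u and y to 3 d.p., halves away from zero)
n=0: y=0, sp=3, e=sp−y=3; I=3, D=e−e_prev=3; u=1·3+3/4·3+3/4·3=7.5; next y=-1/10·0+3/4·7.5=5.625
n=1: y=5.625, sp=3, e=sp−y=-2.625; I=0.375, D=e−e_prev=-5.625; u=1·(-2.625)+3/4·0.375+3/4·(-5.625)=-6.5625; next y=-1/10·5.625+3/4·(-6.5625)=-5.484375
n=2: y=-5.484375, sp=3, e=sp−y=8.484375; I=8.859375, D=e−e_prev=11.109375; u=1·8.484375+3/4·8.859375+3/4·11.109375≈23.460938; next y=-1/10·(-5.484375)+3/4·23.460938≈18.144141
n=3: y≈18.144141, sp=3, e=sp−y≈-15.144141; I≈-6.284766, D=e−e_prev≈-23.628516; u=1·(-15.144141)+3/4·(-6.284766)+3/4·(-23.628516)≈-37.579102; next y=-1/10·18.144141+3/4·(-37.579102)≈-29.998740
n=4: y≈-29.998740, sp=3, e=sp−y≈32.998740; I≈26.713975, D=e−e_prev≈48.142881; u=1·32.998740+3/4·26.713975+3/4·48.142881≈89.141382; next y=-1/10·(-29.998740)+3/4·89.141382≈69.855910
n=5: y≈69.855910, sp=3, e=sp−y≈-66.855910; I≈-40.141936, D=e−e_prev≈-99.854651; u=1·(-66.855910)+3/4·(-40.141936)+3/4·(-99.854651)≈-171.853350; next y=-1/10·69.855910+3/4·(-171.853350)≈-135.875604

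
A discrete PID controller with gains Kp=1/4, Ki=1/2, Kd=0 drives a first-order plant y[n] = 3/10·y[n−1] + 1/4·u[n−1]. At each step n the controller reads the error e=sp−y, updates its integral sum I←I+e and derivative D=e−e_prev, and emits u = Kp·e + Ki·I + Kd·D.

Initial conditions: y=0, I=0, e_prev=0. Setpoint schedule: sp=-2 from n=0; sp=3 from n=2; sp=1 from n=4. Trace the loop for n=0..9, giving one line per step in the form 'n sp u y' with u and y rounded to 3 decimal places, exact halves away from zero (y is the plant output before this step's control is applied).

0 -2 -1.500 0.000
1 -2 -2.219 -0.375
2 3 0.938 -0.667
3 3 2.245 0.034
4 1 1.825 0.572
5 1 1.997 0.628
6 1 2.138 0.688
7 1 2.255 0.741
8 1 2.350 0.786
9 1 2.429 0.823

(exact arithmetic carried between steps; '≈' marks a value shown rounded to 6 d.p. or computed from one; I and e_prev carry over from the previous line; the table rounds u and y to 3 d.p., halves away from zero)
n=0: y=0, sp=-2, e=sp−y=-2; I=-2, D=e−e_prev=-2; u=1/4·(-2)+1/2·(-2)+0·(-2)=-1.5; next y=3/10·0+1/4·(-1.5)=-0.375
n=1: y=-0.375, sp=-2, e=sp−y=-1.625; I=-3.625, D=e−e_prev=0.375; u=1/4·(-1.625)+1/2·(-3.625)+0·0.375=-2.21875; next y=3/10·(-0.375)+1/4·(-2.21875)≈-0.667188
n=2: y≈-0.667188, sp=3, e=sp−y≈3.667188; I≈0.042188, D=e−e_prev≈5.292188; u=1/4·3.667188+1/2·0.042188+0·5.292188≈0.937891; next y=3/10·(-0.667188)+1/4·0.937891≈0.034316
n=3: y≈0.034316, sp=3, e=sp−y≈2.965684; I≈3.007871, D=e−e_prev≈-0.701504; u=1/4·2.965684+1/2·3.007871+0·(-0.701504)≈2.245356; next y=3/10·0.034316+1/4·2.245356≈0.571634
n=4: y≈0.571634, sp=1, e=sp−y≈0.428366; I≈3.436237, D=e−e_prev≈-2.537318; u=1/4·0.428366+1/2·3.436237+0·(-2.537318)≈1.825210; next y=3/10·0.571634+1/4·1.825210≈0.627793
n=5: y≈0.627793, sp=1, e=sp−y≈0.372207; I≈3.808444, D=e−e_prev≈-0.056159; u=1/4·0.372207+1/2·3.808444+0·(-0.056159)≈1.997274; next y=3/10·0.627793+1/4·1.997274≈0.687656
n=6: y≈0.687656, sp=1, e=sp−y≈0.312344; I≈4.120788, D=e−e_prev≈-0.059864; u=1/4·0.312344+1/2·4.120788+0·(-0.059864)≈2.138480; next y=3/10·0.687656+1/4·2.138480≈0.740917
n=7: y≈0.740917, sp=1, e=sp−y≈0.259083; I≈4.379871, D=e−e_prev≈-0.053261; u=1/4·0.259083+1/2·4.379871+0·(-0.053261)≈2.254706; next y=3/10·0.740917+1/4·2.254706≈0.785952
n=8: y≈0.785952, sp=1, e=sp−y≈0.214048; I≈4.593920, D=e−e_prev≈-0.045035; u=1/4·0.214048+1/2·4.593920+0·(-0.045035)≈2.350472; next y=3/10·0.785952+1/4·2.350472≈0.823403
n=9: y≈0.823403, sp=1, e=sp−y≈0.176597; I≈4.770516, D=e−e_prev≈-0.037452; u=1/4·0.176597+1/2·4.770516+0·(-0.037452)≈2.429407; next y=3/10·0.823403+1/4·2.429407≈0.854373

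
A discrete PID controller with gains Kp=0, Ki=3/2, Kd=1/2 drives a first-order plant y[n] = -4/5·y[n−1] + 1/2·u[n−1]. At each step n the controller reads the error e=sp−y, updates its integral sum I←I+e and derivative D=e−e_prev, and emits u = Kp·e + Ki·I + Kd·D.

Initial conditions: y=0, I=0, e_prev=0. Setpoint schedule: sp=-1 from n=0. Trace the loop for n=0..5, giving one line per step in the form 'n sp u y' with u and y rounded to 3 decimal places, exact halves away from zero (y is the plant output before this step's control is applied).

(exact arithmetic carried between steps; '≈' marks a value shown rounded to 6 d.p. or computed from one; I and e_prev carry over from the previous line; the table rounds u and y to 3 d.p., halves away from zero)
n=0: y=0, sp=-1, e=sp−y=-1; I=-1, D=e−e_prev=-1; u=0·(-1)+3/2·(-1)+1/2·(-1)=-2; next y=-4/5·0+1/2·(-2)=-1
n=1: y=-1, sp=-1, e=sp−y=0; I=-1, D=e−e_prev=1; u=0·0+3/2·(-1)+1/2·1=-1; next y=-4/5·(-1)+1/2·(-1)=0.3
n=2: y=0.3, sp=-1, e=sp−y=-1.3; I=-2.3, D=e−e_prev=-1.3; u=0·(-1.3)+3/2·(-2.3)+1/2·(-1.3)=-4.1; next y=-4/5·0.3+1/2·(-4.1)=-2.29
n=3: y=-2.29, sp=-1, e=sp−y=1.29; I=-1.01, D=e−e_prev=2.59; u=0·1.29+3/2·(-1.01)+1/2·2.59=-0.22; next y=-4/5·(-2.29)+1/2·(-0.22)=1.722
n=4: y=1.722, sp=-1, e=sp−y=-2.722; I=-3.732, D=e−e_prev=-4.012; u=0·(-2.722)+3/2·(-3.732)+1/2·(-4.012)=-7.604; next y=-4/5·1.722+1/2·(-7.604)=-5.1796
n=5: y=-5.1796, sp=-1, e=sp−y=4.1796; I=0.4476, D=e−e_prev=6.9016; u=0·4.1796+3/2·0.4476+1/2·6.9016=4.1222; next y=-4/5·(-5.1796)+1/2·4.1222=6.20478

0 -1 -2.000 0.000
1 -1 -1.000 -1.000
2 -1 -4.100 0.300
3 -1 -0.220 -2.290
4 -1 -7.604 1.722
5 -1 4.122 -5.180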